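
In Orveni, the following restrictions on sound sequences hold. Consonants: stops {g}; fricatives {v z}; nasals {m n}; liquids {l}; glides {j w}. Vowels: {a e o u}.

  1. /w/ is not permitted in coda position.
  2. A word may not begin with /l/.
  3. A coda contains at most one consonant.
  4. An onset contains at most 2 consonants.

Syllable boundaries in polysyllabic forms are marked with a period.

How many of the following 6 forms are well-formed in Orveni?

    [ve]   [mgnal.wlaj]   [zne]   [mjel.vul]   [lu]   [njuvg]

[ve] — σ1 onset /v/, coda /∅/ ok → well-formed
[mgnal.wlaj] — violates constraint 4: syllable 1 onset /mgn/ has 3 consonants (> 2) → ill-formed
[zne] — σ1 onset /zn/ (2C), coda /∅/ ok → well-formed
[mjel.vul] — σ1 onset /mj/ (2C), coda /l/ ok; σ2 onset /v/, coda /l/ ok → well-formed
[lu] — violates constraint 2: word begins with /l/ → ill-formed
[njuvg] — violates constraint 3: syllable 1 coda /vg/ has 2 consonants (> 1) → ill-formed
Well-formed: [ve], [zne], [mjel.vul] → 3.

3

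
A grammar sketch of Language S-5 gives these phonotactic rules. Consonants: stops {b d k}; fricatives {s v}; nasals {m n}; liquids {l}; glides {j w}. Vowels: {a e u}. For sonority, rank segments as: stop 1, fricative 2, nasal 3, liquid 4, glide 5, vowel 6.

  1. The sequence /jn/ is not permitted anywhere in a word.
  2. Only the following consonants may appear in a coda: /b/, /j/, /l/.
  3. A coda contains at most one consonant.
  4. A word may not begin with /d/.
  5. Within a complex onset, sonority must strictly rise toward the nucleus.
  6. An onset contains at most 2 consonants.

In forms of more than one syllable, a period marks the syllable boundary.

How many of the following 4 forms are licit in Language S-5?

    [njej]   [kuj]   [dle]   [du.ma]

[njej] — σ1 onset /nj/ (3→5 rises), coda /j/ ok → licit
[kuj] — σ1 onset /k/, coda /j/ ok → licit
[dle] — violates constraint 4: word begins with /d/ → illicit
[du.ma] — violates constraint 4: word begins with /d/ → illicit
Licit: [njej], [kuj] → 2.

2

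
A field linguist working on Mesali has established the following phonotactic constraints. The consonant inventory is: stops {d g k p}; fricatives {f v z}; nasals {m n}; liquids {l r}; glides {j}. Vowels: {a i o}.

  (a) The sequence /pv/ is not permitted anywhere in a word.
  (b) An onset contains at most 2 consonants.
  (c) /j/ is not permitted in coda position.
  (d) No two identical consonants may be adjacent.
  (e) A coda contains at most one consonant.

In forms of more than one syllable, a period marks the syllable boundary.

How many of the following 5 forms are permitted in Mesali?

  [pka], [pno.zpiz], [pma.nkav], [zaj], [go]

[pka] — σ1 onset /pk/ (2C), coda /∅/ ok → permitted
[pno.zpiz] — σ1 onset /pn/ (2C), coda /∅/ ok; σ2 onset /zp/ (2C), coda /z/ ok → permitted
[pma.nkav] — σ1 onset /pm/ (2C), coda /∅/ ok; σ2 onset /nk/ (2C), coda /v/ ok → permitted
[zaj] — violates constraint (c): syllable 1 coda contains /j/ → not permitted
[go] — σ1 onset /g/, coda /∅/ ok → permitted
Permitted: [pka], [pno.zpiz], [pma.nkav], [go] → 4.

4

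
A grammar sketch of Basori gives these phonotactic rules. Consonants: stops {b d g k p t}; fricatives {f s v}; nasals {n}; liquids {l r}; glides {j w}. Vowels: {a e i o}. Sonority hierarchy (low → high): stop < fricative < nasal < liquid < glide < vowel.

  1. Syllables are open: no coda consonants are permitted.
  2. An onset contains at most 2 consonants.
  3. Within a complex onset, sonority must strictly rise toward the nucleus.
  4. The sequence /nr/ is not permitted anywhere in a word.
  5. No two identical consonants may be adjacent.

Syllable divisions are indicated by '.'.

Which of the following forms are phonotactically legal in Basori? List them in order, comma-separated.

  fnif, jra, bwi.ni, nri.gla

fnif — violates constraint 1: syllable 1 coda /f/ has 1 consonant (> 0) → phonotactically illegal
jra — violates constraint 3: syllable 1 onset /jr/: /j/ (glide, 5) → /r/ (liquid, 4) does not rise → phonotactically illegal
bwi.ni — σ1 onset /bw/ (1→5 rises), coda /∅/ ok; σ2 onset /n/, coda /∅/ ok → phonotactically legal
nri.gla — violates constraint 4: contains banned sequence /nr/ → phonotactically illegal

bwi.ni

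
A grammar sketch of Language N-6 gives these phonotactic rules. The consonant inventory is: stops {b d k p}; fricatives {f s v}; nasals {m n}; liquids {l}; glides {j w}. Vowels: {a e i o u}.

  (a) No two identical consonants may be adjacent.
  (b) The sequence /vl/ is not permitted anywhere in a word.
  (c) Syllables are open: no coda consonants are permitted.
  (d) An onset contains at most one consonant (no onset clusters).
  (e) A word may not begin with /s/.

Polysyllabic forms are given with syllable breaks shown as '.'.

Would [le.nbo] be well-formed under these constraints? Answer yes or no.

no

[le.nbo] — violates constraint (d): syllable 2 onset /nb/ has 2 consonants (> 1) → ill-formed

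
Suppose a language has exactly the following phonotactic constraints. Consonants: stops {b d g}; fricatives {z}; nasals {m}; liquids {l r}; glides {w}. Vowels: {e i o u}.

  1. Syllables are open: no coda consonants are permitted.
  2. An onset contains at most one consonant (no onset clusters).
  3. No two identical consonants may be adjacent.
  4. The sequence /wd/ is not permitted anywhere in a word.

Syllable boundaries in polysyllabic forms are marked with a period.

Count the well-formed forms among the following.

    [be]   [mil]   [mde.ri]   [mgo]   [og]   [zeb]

[be] — σ1 onset /b/, coda /∅/ ok → well-formed
[mil] — violates constraint 1: syllable 1 coda /l/ has 1 consonant (> 0) → ill-formed
[mde.ri] — violates constraint 2: syllable 1 onset /md/ has 2 consonants (> 1) → ill-formed
[mgo] — violates constraint 2: syllable 1 onset /mg/ has 2 consonants (> 1) → ill-formed
[og] — violates constraint 1: syllable 1 coda /g/ has 1 consonant (> 0) → ill-formed
[zeb] — violates constraint 1: syllable 1 coda /b/ has 1 consonant (> 0) → ill-formed
Well-formed: [be] → 1.

1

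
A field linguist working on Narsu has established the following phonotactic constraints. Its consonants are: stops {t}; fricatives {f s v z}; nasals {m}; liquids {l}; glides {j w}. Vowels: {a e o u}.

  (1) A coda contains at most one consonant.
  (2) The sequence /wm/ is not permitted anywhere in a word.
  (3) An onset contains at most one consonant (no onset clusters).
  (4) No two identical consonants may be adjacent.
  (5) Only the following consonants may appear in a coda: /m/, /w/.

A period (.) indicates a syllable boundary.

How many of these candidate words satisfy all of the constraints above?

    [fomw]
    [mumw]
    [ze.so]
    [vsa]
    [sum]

[fomw] — violates constraint 1: syllable 1 coda /mw/ has 2 consonants (> 1) → phonotactically illegal
[mumw] — violates constraint 1: syllable 1 coda /mw/ has 2 consonants (> 1) → phonotactically illegal
[ze.so] — σ1 onset /z/, coda /∅/ ok; σ2 onset /s/, coda /∅/ ok → phonotactically legal
[vsa] — violates constraint 3: syllable 1 onset /vs/ has 2 consonants (> 1) → phonotactically illegal
[sum] — σ1 onset /s/, coda /m/ ok → phonotactically legal
Phonotactically legal: [ze.so], [sum] → 2.

2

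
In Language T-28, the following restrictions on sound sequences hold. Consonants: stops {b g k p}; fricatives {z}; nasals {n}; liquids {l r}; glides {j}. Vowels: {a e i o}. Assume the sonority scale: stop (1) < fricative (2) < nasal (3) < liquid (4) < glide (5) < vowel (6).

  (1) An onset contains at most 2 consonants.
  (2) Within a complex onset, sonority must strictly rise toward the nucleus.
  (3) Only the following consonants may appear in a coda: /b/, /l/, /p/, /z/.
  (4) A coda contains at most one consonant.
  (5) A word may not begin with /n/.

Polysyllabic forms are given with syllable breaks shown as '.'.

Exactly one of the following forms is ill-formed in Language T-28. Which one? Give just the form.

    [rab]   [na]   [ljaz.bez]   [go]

[rab] — σ1 onset /r/, coda /b/ ok → well-formed
[na] — violates constraint 5: word begins with /n/ → ill-formed
[ljaz.bez] — σ1 onset /lj/ (4→5 rises), coda /z/ ok; σ2 onset /b/, coda /z/ ok → well-formed
[go] — σ1 onset /g/, coda /∅/ ok → well-formed

[na]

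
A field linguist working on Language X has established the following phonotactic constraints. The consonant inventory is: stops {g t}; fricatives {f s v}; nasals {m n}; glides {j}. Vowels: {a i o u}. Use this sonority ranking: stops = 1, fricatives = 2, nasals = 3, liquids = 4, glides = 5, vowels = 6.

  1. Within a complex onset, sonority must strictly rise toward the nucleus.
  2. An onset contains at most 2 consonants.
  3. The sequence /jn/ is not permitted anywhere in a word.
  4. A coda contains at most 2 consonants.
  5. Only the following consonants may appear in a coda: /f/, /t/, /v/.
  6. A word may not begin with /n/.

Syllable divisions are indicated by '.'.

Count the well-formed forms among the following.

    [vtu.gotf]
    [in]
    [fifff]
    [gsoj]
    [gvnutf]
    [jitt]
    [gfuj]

1

[vtu.gotf] — violates constraint 1: syllable 1 onset /vt/: /v/ (fricative, 2) → /t/ (stop, 1) does not rise → ill-formed
[in] — violates constraint 5: syllable 1 coda contains /n/, which is not a licensed coda consonant → ill-formed
[fifff] — violates constraint 4: syllable 1 coda /fff/ has 3 consonants (> 2) → ill-formed
[gsoj] — violates constraint 5: syllable 1 coda contains /j/, which is not a licensed coda consonant → ill-formed
[gvnutf] — violates constraint 2: syllable 1 onset /gvn/ has 3 consonants (> 2) → ill-formed
[jitt] — σ1 onset /j/, coda /tt/ (2C) ok → well-formed
[gfuj] — violates constraint 5: syllable 1 coda contains /j/, which is not a licensed coda consonant → ill-formed
Well-formed: [jitt] → 1.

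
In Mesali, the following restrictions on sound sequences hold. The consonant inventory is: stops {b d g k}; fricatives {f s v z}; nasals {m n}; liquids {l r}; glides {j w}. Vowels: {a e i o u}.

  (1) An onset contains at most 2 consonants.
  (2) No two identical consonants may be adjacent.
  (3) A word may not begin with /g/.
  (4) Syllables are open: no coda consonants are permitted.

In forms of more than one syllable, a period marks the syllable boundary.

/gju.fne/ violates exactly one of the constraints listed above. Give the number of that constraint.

/gju.fne/: word begins with /g/.
This is a violation of constraint 3: "A word may not begin with /g/."
The remaining constraints (1, 2, 4) are satisfied.

3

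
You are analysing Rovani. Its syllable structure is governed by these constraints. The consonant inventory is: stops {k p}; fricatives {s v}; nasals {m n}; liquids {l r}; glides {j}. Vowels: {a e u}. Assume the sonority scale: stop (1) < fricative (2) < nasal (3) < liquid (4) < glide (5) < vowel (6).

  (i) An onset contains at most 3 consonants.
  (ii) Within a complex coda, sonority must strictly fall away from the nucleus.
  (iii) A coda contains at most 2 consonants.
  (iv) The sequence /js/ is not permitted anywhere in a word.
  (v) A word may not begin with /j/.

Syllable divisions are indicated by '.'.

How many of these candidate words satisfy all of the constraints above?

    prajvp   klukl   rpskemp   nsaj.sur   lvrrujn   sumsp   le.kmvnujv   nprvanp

prajvp — violates constraint (iii): syllable 1 coda /jvp/ has 3 consonants (> 2) → illicit
klukl — violates constraint (ii): syllable 1 coda /kl/: /k/ (stop, 1) → /l/ (liquid, 4) does not fall → illicit
rpskemp — violates constraint (i): syllable 1 onset /rpsk/ has 4 consonants (> 3) → illicit
nsaj.sur — violates constraint (iv): contains banned sequence /js/ → illicit
lvrrujn — violates constraint (i): syllable 1 onset /lvrr/ has 4 consonants (> 3) → illicit
sumsp — violates constraint (iii): syllable 1 coda /msp/ has 3 consonants (> 2) → illicit
le.kmvnujv — violates constraint (i): syllable 2 onset /kmvn/ has 4 consonants (> 3) → illicit
nprvanp — violates constraint (i): syllable 1 onset /nprv/ has 4 consonants (> 3) → illicit
No form is licit → 0.

0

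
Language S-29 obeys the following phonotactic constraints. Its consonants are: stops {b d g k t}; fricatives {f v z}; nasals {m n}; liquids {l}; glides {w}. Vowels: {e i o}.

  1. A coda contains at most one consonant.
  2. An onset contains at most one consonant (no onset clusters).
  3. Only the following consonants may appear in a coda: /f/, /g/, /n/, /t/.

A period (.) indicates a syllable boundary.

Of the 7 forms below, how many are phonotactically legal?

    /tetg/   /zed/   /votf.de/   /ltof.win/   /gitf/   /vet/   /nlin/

1

/tetg/ — violates constraint 1: syllable 1 coda /tg/ has 2 consonants (> 1) → phonotactically illegal
/zed/ — violates constraint 3: syllable 1 coda contains /d/, which is not a licensed coda consonant → phonotactically illegal
/votf.de/ — violates constraint 1: syllable 1 coda /tf/ has 2 consonants (> 1) → phonotactically illegal
/ltof.win/ — violates constraint 2: syllable 1 onset /lt/ has 2 consonants (> 1) → phonotactically illegal
/gitf/ — violates constraint 1: syllable 1 coda /tf/ has 2 consonants (> 1) → phonotactically illegal
/vet/ — σ1 onset /v/, coda /t/ ok → phonotactically legal
/nlin/ — violates constraint 2: syllable 1 onset /nl/ has 2 consonants (> 1) → phonotactically illegal
Phonotactically legal: /vet/ → 1.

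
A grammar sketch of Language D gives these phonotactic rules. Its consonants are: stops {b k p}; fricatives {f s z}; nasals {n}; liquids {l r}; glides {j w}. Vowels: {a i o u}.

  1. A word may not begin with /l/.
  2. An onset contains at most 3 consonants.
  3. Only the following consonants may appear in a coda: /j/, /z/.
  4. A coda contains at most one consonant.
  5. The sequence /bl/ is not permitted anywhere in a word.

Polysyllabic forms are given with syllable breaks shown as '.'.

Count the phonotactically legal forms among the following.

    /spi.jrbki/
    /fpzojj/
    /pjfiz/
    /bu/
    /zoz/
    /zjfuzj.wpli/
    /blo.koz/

3

/spi.jrbki/ — violates constraint 2: syllable 2 onset /jrbk/ has 4 consonants (> 3) → phonotactically illegal
/fpzojj/ — violates constraint 4: syllable 1 coda /jj/ has 2 consonants (> 1) → phonotactically illegal
/pjfiz/ — σ1 onset /pjf/ (3C), coda /z/ ok → phonotactically legal
/bu/ — σ1 onset /b/, coda /∅/ ok → phonotactically legal
/zoz/ — σ1 onset /z/, coda /z/ ok → phonotactically legal
/zjfuzj.wpli/ — violates constraint 4: syllable 1 coda /zj/ has 2 consonants (> 1) → phonotactically illegal
/blo.koz/ — violates constraint 5: contains banned sequence /bl/ → phonotactically illegal
Phonotactically legal: /pjfiz/, /bu/, /zoz/ → 3.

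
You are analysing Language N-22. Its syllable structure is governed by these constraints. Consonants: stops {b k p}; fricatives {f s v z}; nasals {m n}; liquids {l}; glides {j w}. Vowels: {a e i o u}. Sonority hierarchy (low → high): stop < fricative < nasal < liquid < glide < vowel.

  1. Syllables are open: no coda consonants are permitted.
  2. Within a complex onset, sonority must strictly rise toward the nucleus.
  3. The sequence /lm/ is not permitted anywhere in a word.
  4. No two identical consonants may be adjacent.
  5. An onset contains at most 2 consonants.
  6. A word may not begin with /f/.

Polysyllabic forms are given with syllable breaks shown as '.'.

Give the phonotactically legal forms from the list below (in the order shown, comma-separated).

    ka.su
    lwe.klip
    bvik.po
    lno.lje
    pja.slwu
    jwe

ka.su

ka.su — σ1 onset /k/, coda /∅/ ok; σ2 onset /s/, coda /∅/ ok → phonotactically legal
lwe.klip — violates constraint 1: syllable 2 coda /p/ has 1 consonant (> 0) → phonotactically illegal
bvik.po — violates constraint 1: syllable 1 coda /k/ has 1 consonant (> 0) → phonotactically illegal
lno.lje — violates constraint 2: syllable 1 onset /ln/: /l/ (liquid, 4) → /n/ (nasal, 3) does not rise → phonotactically illegal
pja.slwu — violates constraint 5: syllable 2 onset /slw/ has 3 consonants (> 2) → phonotactically illegal
jwe — violates constraint 2: syllable 1 onset /jw/: /j/ (glide, 5) → /w/ (glide, 5) does not rise → phonotactically illegal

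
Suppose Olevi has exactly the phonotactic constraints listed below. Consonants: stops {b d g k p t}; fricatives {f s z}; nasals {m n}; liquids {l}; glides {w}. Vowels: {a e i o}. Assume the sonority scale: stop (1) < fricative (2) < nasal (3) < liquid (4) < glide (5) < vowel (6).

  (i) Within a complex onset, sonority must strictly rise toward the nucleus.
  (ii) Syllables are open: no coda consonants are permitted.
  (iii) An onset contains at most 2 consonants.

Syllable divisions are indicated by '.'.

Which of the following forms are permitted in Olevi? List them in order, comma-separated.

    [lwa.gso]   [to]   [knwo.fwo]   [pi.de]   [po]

[lwa.gso] — σ1 onset /lw/ (4→5 rises), coda /∅/ ok; σ2 onset /gs/ (1→2 rises), coda /∅/ ok → permitted
[to] — σ1 onset /t/, coda /∅/ ok → permitted
[knwo.fwo] — violates constraint (iii): syllable 1 onset /knw/ has 3 consonants (> 2) → not permitted
[pi.de] — σ1 onset /p/, coda /∅/ ok; σ2 onset /d/, coda /∅/ ok → permitted
[po] — σ1 onset /p/, coda /∅/ ok → permitted

[lwa.gso], [to], [pi.de], [po]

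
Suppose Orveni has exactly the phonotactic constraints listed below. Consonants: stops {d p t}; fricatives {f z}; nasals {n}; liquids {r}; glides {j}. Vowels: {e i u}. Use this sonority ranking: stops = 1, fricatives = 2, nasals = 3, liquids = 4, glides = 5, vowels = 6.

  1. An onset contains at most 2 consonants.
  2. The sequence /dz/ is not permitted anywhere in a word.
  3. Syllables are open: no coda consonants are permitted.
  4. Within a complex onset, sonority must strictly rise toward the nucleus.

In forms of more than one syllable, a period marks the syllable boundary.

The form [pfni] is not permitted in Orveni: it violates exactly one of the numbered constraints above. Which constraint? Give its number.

[pfni]: syllable 1 onset /pfn/ has 3 consonants (> 2).
This is a violation of constraint 1: "An onset contains at most 2 consonants."
The remaining constraints (2, 3, 4) are satisfied.

1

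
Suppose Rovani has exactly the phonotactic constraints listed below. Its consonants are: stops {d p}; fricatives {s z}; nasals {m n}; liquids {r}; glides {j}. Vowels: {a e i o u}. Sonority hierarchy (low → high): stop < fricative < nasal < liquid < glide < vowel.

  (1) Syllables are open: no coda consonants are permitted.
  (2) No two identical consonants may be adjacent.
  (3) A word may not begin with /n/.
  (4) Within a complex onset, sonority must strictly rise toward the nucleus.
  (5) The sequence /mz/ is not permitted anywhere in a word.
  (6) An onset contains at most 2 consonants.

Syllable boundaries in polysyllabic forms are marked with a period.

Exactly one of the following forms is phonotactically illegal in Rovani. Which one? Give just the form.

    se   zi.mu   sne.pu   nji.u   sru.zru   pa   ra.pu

nji.u

se — σ1 onset /s/, coda /∅/ ok → phonotactically legal
zi.mu — σ1 onset /z/, coda /∅/ ok; σ2 onset /m/, coda /∅/ ok → phonotactically legal
sne.pu — σ1 onset /sn/ (2→3 rises), coda /∅/ ok; σ2 onset /p/, coda /∅/ ok → phonotactically legal
nji.u — violates constraint 3: word begins with /n/ → phonotactically illegal
sru.zru — σ1 onset /sr/ (2→4 rises), coda /∅/ ok; σ2 onset /zr/ (2→4 rises), coda /∅/ ok → phonotactically legal
pa — σ1 onset /p/, coda /∅/ ok → phonotactically legal
ra.pu — σ1 onset /r/, coda /∅/ ok; σ2 onset /p/, coda /∅/ ok → phonotactically legal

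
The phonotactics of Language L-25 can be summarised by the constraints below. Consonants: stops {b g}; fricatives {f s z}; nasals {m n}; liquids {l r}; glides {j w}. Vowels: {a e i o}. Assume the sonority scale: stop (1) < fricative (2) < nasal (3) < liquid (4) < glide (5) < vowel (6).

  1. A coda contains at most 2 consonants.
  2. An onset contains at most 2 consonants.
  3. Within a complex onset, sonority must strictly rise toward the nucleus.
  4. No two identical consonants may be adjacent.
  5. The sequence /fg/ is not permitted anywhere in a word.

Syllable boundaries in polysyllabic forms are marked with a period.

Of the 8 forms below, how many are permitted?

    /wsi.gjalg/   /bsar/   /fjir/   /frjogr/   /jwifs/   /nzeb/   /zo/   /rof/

/wsi.gjalg/ — violates constraint 3: syllable 1 onset /ws/: /w/ (glide, 5) → /s/ (fricative, 2) does not rise → not permitted
/bsar/ — σ1 onset /bs/ (1→2 rises), coda /r/ ok → permitted
/fjir/ — σ1 onset /fj/ (2→5 rises), coda /r/ ok → permitted
/frjogr/ — violates constraint 2: syllable 1 onset /frj/ has 3 consonants (> 2) → not permitted
/jwifs/ — violates constraint 3: syllable 1 onset /jw/: /j/ (glide, 5) → /w/ (glide, 5) does not rise → not permitted
/nzeb/ — violates constraint 3: syllable 1 onset /nz/: /n/ (nasal, 3) → /z/ (fricative, 2) does not rise → not permitted
/zo/ — σ1 onset /z/, coda /∅/ ok → permitted
/rof/ — σ1 onset /r/, coda /f/ ok → permitted
Permitted: /bsar/, /fjir/, /zo/, /rof/ → 4.

4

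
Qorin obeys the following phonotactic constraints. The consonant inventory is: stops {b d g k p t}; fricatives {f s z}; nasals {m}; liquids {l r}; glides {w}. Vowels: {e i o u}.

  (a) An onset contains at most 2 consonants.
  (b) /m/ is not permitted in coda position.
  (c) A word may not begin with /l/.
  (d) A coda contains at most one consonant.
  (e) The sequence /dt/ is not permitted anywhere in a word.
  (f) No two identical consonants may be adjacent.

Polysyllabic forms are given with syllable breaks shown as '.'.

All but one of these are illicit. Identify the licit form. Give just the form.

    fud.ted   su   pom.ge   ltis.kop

su

fud.ted — violates constraint (e): contains banned sequence /dt/ → illicit
su — σ1 onset /s/, coda /∅/ ok → licit
pom.ge — violates constraint (b): syllable 1 coda contains /m/ → illicit
ltis.kop — violates constraint (c): word begins with /l/ → illicit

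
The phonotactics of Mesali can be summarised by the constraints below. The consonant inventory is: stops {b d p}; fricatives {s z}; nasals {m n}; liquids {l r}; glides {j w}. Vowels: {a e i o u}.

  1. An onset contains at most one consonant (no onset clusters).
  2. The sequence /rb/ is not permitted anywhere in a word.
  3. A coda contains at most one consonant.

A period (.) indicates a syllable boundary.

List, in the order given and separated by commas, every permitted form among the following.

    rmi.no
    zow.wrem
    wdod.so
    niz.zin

niz.zin

rmi.no — violates constraint 1: syllable 1 onset /rm/ has 2 consonants (> 1) → not permitted
zow.wrem — violates constraint 1: syllable 2 onset /wr/ has 2 consonants (> 1) → not permitted
wdod.so — violates constraint 1: syllable 1 onset /wd/ has 2 consonants (> 1) → not permitted
niz.zin — σ1 onset /n/, coda /z/ ok; σ2 onset /z/, coda /n/ ok → permitted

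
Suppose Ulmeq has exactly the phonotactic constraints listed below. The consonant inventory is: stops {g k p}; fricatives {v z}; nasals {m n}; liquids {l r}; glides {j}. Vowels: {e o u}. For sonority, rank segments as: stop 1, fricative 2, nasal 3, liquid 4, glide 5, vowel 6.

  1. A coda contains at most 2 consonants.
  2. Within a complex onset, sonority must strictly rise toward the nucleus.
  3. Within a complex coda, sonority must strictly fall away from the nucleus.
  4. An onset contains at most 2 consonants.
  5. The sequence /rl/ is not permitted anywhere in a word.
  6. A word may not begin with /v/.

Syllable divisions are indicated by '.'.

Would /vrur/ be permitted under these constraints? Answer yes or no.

no

/vrur/ — violates constraint 6: word begins with /v/ → not permitted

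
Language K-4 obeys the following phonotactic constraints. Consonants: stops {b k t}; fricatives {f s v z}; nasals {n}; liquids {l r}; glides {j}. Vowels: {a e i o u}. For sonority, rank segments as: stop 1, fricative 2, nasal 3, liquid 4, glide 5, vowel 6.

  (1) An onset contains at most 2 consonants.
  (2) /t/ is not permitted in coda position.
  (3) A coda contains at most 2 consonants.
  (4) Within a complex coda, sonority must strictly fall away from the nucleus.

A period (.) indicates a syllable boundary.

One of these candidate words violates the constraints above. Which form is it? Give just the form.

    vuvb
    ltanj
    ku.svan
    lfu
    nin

vuvb — σ1 onset /v/, coda /vb/ (2→1 falls) ok → licit
ltanj — violates constraint 4: syllable 1 coda /nj/: /n/ (nasal, 3) → /j/ (glide, 5) does not fall → illicit
ku.svan — σ1 onset /k/, coda /∅/ ok; σ2 onset /sv/ (2C), coda /n/ ok → licit
lfu — σ1 onset /lf/ (2C), coda /∅/ ok → licit
nin — σ1 onset /n/, coda /n/ ok → licit

ltanj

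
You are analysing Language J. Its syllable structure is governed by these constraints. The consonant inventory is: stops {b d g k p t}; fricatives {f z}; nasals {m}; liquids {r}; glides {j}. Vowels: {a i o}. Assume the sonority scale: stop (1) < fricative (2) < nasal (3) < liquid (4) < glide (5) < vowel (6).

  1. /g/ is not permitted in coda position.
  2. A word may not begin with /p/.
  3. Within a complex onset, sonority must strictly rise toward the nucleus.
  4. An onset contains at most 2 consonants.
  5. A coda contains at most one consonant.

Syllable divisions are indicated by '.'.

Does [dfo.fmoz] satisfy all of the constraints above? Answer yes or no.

[dfo.fmoz] — σ1 onset /df/ (1→2 rises), coda /∅/ ok; σ2 onset /fm/ (2→3 rises), coda /z/ ok → permitted

yes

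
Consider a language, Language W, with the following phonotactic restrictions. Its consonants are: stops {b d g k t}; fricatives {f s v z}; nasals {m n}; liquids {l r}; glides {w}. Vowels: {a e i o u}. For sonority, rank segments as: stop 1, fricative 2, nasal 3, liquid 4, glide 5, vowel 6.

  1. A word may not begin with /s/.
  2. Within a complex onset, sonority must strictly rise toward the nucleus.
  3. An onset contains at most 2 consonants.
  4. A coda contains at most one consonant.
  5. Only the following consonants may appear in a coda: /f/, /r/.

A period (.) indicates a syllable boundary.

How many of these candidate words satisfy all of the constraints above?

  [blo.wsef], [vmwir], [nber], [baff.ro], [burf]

[blo.wsef] — violates constraint 2: syllable 2 onset /ws/: /w/ (glide, 5) → /s/ (fricative, 2) does not rise → illicit
[vmwir] — violates constraint 3: syllable 1 onset /vmw/ has 3 consonants (> 2) → illicit
[nber] — violates constraint 2: syllable 1 onset /nb/: /n/ (nasal, 3) → /b/ (stop, 1) does not rise → illicit
[baff.ro] — violates constraint 4: syllable 1 coda /ff/ has 2 consonants (> 1) → illicit
[burf] — violates constraint 4: syllable 1 coda /rf/ has 2 consonants (> 1) → illicit
No form is licit → 0.

0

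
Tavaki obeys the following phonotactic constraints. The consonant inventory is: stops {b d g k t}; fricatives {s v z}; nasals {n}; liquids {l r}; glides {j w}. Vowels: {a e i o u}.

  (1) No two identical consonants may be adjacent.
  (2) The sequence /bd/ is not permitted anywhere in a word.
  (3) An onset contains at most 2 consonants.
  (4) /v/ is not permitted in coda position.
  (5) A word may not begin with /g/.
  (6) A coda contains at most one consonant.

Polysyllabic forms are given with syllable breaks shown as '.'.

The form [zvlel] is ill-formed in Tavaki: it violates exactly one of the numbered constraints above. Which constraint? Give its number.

[zvlel]: syllable 1 onset /zvl/ has 3 consonants (> 2).
This is a violation of constraint 3: "An onset contains at most 2 consonants."
The remaining constraints (1, 2, 4, 5, 6) are satisfied.

3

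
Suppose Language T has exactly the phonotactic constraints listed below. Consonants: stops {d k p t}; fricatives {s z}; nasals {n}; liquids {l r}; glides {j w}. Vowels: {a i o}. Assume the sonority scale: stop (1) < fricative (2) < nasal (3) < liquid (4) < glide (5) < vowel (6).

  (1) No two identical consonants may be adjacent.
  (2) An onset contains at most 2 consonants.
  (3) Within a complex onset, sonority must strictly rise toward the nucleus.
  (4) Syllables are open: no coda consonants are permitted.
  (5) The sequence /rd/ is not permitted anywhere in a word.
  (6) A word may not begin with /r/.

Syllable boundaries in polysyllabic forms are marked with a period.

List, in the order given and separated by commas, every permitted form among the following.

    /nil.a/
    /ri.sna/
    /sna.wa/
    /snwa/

/sna.wa/

/nil.a/ — violates constraint 4: syllable 1 coda /l/ has 1 consonant (> 0) → not permitted
/ri.sna/ — violates constraint 6: word begins with /r/ → not permitted
/sna.wa/ — σ1 onset /sn/ (2→3 rises), coda /∅/ ok; σ2 onset /w/, coda /∅/ ok → permitted
/snwa/ — violates constraint 2: syllable 1 onset /snw/ has 3 consonants (> 2) → not permitted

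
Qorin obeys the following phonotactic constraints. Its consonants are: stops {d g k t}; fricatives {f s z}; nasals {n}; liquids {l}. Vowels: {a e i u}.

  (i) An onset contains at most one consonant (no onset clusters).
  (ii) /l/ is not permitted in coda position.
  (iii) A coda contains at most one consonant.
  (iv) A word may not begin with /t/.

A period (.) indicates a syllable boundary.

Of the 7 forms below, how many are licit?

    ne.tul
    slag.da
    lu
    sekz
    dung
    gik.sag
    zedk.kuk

2

ne.tul — violates constraint (ii): syllable 2 coda contains /l/ → illicit
slag.da — violates constraint (i): syllable 1 onset /sl/ has 2 consonants (> 1) → illicit
lu — σ1 onset /l/, coda /∅/ ok → licit
sekz — violates constraint (iii): syllable 1 coda /kz/ has 2 consonants (> 1) → illicit
dung — violates constraint (iii): syllable 1 coda /ng/ has 2 consonants (> 1) → illicit
gik.sag — σ1 onset /g/, coda /k/ ok; σ2 onset /s/, coda /g/ ok → licit
zedk.kuk — violates constraint (iii): syllable 1 coda /dk/ has 2 consonants (> 1) → illicit
Licit: lu, gik.sag → 2.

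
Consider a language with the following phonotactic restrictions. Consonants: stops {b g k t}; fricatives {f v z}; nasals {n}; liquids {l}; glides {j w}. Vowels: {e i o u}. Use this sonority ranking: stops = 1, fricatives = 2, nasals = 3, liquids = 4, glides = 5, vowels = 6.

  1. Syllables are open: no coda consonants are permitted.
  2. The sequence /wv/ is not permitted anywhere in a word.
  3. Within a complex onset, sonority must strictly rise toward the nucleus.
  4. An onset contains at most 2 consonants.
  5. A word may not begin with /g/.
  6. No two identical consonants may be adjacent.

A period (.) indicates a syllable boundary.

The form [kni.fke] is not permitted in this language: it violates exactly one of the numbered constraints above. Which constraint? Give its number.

[kni.fke]: syllable 2 onset /fk/: /f/ (fricative, 2) → /k/ (stop, 1) does not rise.
This is a violation of constraint 3: "Within a complex onset, sonority must strictly rise toward the nucleus."
The remaining constraints (1, 2, 4, 5, 6) are satisfied.

3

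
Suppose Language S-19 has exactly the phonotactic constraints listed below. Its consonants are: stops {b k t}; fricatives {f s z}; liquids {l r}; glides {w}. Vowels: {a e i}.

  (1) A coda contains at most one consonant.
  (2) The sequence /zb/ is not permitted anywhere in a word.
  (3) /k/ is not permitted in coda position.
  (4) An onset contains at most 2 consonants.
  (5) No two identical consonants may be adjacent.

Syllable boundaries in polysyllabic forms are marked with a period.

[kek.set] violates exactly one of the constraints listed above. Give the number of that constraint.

[kek.set]: syllable 1 coda contains /k/.
This is a violation of constraint 3: "/k/ is not permitted in coda position."
The remaining constraints (1, 2, 4, 5) are satisfied.

3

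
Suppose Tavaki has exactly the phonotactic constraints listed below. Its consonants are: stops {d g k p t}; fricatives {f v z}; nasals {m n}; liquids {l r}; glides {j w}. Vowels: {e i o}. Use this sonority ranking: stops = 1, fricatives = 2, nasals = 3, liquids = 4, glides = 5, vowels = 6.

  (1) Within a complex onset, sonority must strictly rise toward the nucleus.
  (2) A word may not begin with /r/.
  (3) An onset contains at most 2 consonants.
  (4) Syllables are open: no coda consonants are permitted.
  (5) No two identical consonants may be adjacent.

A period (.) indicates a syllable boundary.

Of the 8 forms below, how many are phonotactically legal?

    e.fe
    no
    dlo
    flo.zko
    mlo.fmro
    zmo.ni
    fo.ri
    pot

5

e.fe — σ1 onset /∅/, coda /∅/ ok; σ2 onset /f/, coda /∅/ ok → phonotactically legal
no — σ1 onset /n/, coda /∅/ ok → phonotactically legal
dlo — σ1 onset /dl/ (1→4 rises), coda /∅/ ok → phonotactically legal
flo.zko — violates constraint 1: syllable 2 onset /zk/: /z/ (fricative, 2) → /k/ (stop, 1) does not rise → phonotactically illegal
mlo.fmro — violates constraint 3: syllable 2 onset /fmr/ has 3 consonants (> 2) → phonotactically illegal
zmo.ni — σ1 onset /zm/ (2→3 rises), coda /∅/ ok; σ2 onset /n/, coda /∅/ ok → phonotactically legal
fo.ri — σ1 onset /f/, coda /∅/ ok; σ2 onset /r/, coda /∅/ ok → phonotactically legal
pot — violates constraint 4: syllable 1 coda /t/ has 1 consonant (> 0) → phonotactically illegal
Phonotactically legal: e.fe, no, dlo, zmo.ni, fo.ri → 5.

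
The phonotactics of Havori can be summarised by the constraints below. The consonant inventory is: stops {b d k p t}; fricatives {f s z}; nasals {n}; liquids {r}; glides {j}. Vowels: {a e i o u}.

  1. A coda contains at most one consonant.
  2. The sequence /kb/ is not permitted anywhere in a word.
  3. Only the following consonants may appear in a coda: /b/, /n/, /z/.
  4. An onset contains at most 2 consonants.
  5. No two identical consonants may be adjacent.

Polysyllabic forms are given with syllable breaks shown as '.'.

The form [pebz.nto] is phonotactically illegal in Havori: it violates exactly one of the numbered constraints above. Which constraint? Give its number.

1

[pebz.nto]: syllable 1 coda /bz/ has 2 consonants (> 1).
This is a violation of constraint 1: "A coda contains at most one consonant."
The remaining constraints (2, 3, 4, 5) are satisfied.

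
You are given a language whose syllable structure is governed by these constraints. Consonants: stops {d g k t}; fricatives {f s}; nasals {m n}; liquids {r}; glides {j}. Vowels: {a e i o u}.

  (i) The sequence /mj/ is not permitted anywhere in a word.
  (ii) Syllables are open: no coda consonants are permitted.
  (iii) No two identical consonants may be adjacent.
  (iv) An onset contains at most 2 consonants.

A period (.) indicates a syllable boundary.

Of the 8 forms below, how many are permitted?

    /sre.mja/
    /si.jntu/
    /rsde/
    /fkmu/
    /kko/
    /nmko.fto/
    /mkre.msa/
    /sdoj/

0

/sre.mja/ — violates constraint (i): contains banned sequence /mj/ → not permitted
/si.jntu/ — violates constraint (iv): syllable 2 onset /jnt/ has 3 consonants (> 2) → not permitted
/rsde/ — violates constraint (iv): syllable 1 onset /rsd/ has 3 consonants (> 2) → not permitted
/fkmu/ — violates constraint (iv): syllable 1 onset /fkm/ has 3 consonants (> 2) → not permitted
/kko/ — violates constraint (iii): adjacent identical consonants /kk/ → not permitted
/nmko.fto/ — violates constraint (iv): syllable 1 onset /nmk/ has 3 consonants (> 2) → not permitted
/mkre.msa/ — violates constraint (iv): syllable 1 onset /mkr/ has 3 consonants (> 2) → not permitted
/sdoj/ — violates constraint (ii): syllable 1 coda /j/ has 1 consonant (> 0) → not permitted
No form is permitted → 0.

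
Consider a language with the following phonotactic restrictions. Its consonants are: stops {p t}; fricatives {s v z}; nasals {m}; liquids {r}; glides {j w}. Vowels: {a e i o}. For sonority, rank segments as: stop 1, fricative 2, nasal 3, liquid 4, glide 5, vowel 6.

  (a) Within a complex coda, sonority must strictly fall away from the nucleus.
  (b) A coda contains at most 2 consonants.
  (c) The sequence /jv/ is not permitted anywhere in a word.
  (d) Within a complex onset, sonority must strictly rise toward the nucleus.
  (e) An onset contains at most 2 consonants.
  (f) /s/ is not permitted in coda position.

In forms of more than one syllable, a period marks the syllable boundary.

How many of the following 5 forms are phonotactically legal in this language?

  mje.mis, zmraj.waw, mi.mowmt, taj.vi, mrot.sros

mje.mis — violates constraint (f): syllable 2 coda contains /s/ → phonotactically illegal
zmraj.waw — violates constraint (e): syllable 1 onset /zmr/ has 3 consonants (> 2) → phonotactically illegal
mi.mowmt — violates constraint (b): syllable 2 coda /wmt/ has 3 consonants (> 2) → phonotactically illegal
taj.vi — violates constraint (c): contains banned sequence /jv/ → phonotactically illegal
mrot.sros — violates constraint (f): syllable 2 coda contains /s/ → phonotactically illegal
No form is phonotactically legal → 0.

0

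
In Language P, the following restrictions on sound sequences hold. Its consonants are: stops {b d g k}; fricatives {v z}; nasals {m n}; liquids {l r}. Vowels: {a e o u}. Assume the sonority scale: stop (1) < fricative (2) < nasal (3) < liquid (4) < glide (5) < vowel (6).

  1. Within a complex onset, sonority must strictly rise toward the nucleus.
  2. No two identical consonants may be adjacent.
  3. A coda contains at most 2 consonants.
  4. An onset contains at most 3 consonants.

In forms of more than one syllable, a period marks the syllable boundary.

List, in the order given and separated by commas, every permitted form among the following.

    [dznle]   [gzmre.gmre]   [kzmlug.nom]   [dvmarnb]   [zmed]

[dznle] — violates constraint 4: syllable 1 onset /dznl/ has 4 consonants (> 3) → not permitted
[gzmre.gmre] — violates constraint 4: syllable 1 onset /gzmr/ has 4 consonants (> 3) → not permitted
[kzmlug.nom] — violates constraint 4: syllable 1 onset /kzml/ has 4 consonants (> 3) → not permitted
[dvmarnb] — violates constraint 3: syllable 1 coda /rnb/ has 3 consonants (> 2) → not permitted
[zmed] — σ1 onset /zm/ (2→3 rises), coda /d/ ok → permitted

[zmed]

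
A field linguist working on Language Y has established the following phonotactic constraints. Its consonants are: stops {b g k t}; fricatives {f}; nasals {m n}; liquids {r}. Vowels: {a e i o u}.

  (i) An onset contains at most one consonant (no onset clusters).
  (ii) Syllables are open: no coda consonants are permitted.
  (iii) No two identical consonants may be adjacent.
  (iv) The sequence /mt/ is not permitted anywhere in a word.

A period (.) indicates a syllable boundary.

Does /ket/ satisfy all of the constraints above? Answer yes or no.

/ket/ — violates constraint (ii): syllable 1 coda /t/ has 1 consonant (> 0) → not permitted

no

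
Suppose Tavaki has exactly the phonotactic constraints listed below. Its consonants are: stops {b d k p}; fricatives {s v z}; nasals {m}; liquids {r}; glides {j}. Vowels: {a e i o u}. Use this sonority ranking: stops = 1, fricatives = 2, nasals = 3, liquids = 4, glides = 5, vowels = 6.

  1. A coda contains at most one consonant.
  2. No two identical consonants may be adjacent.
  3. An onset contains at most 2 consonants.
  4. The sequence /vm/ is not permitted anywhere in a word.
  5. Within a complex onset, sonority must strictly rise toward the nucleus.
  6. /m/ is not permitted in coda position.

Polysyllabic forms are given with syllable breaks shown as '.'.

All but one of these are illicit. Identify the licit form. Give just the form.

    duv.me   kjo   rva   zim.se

kjo

duv.me — violates constraint 4: contains banned sequence /vm/ → illicit
kjo — σ1 onset /kj/ (1→5 rises), coda /∅/ ok → licit
rva — violates constraint 5: syllable 1 onset /rv/: /r/ (liquid, 4) → /v/ (fricative, 2) does not rise → illicit
zim.se — violates constraint 6: syllable 1 coda contains /m/ → illicit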